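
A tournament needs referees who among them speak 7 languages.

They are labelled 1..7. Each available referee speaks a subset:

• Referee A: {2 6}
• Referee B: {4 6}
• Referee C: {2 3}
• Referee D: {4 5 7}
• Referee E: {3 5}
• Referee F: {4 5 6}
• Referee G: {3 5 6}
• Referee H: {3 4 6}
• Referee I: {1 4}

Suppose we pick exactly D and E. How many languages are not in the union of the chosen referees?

Union of D, E = {3, 4, 5, 7}.
Not covered: 1, 2, 6 — 3 languages.

3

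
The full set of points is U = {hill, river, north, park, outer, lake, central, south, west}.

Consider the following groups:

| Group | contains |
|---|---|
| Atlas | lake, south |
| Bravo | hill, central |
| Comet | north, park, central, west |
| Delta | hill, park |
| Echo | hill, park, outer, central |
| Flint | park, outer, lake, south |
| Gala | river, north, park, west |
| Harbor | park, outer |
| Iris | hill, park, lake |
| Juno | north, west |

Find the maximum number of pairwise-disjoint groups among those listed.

4

Atlas, Bravo, Harbor, Juno are pairwise disjoint (Atlas={lake,south}; Bravo={hill,central}; Harbor={park,outer}; Juno={north,west}).
Every remaining group overlaps one of these, and no 5 of the listed groups are pairwise disjoint, so 4 is the maximum.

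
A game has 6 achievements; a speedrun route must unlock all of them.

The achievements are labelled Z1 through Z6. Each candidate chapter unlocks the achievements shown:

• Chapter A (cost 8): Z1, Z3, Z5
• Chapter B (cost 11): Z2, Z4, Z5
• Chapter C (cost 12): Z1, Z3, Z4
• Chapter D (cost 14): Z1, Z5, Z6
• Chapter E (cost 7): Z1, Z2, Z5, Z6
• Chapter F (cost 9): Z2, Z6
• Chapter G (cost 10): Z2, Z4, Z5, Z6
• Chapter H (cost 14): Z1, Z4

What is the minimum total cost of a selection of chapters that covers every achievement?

A, G together cover every achievement (A ∪ G = {Z1, Z2, Z3, Z4, Z5, Z6}); total cost 8 + 10 = 18.
The greedy pick E, C costs 19; no covering selection beats 18.

18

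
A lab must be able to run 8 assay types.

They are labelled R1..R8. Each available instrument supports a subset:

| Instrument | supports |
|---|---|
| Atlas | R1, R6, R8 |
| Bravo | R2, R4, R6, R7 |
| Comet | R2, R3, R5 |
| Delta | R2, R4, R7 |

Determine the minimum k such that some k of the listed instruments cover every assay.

Atlas and Bravo and Comet together: Atlas ∪ Bravo ∪ Comet = {R1, R2, R3, R4, R5, R6, R7, R8} — every assay is covered.
Only Atlas contains R1, so Atlas is forced; the remaining 5 assays need at least 2 more instruments (each remaining instrument adds at most 3) — so at least 3 instruments are needed, and 3 is optimal.

3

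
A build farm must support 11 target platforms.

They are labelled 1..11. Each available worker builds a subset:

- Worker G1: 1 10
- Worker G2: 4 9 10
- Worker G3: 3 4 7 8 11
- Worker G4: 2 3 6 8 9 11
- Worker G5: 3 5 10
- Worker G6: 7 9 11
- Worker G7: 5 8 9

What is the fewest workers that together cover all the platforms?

4

G1 and G3 and G4 and G7 together: G1 ∪ G3 ∪ G4 ∪ G7 = {1, 2, 3, 4, 5, 6, 7, 8, 9, 10, 11} — every platform is covered.
Only G4 contains 2, so G4 is forced; the remaining 5 platforms need at least 3 more workers (each remaining worker adds at most 2) — so at least 4 workers are needed, and 4 is optimal.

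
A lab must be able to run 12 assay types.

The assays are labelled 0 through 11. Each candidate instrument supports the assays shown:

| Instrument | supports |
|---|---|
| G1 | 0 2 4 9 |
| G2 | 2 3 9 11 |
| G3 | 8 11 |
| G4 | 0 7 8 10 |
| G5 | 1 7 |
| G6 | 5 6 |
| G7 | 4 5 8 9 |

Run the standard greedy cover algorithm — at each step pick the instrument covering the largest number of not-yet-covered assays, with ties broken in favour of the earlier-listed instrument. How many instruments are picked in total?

5

Greedy: pick G1 (covers 4 new) → pick G4 (covers 3 new) → pick G2 (covers 2 new) → pick G6 (covers 2 new) → pick G5 (covers 1 new). Total picks: 5.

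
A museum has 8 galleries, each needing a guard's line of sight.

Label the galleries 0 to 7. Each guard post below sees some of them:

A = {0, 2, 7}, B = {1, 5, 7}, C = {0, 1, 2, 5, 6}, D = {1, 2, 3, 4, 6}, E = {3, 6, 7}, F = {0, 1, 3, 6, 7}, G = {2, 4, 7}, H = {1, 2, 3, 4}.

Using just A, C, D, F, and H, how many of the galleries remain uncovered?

0

Union of A, C, D, F, H = {0, 1, 2, 3, 4, 5, 6, 7} — that's every gallery, so 0 are uncovered.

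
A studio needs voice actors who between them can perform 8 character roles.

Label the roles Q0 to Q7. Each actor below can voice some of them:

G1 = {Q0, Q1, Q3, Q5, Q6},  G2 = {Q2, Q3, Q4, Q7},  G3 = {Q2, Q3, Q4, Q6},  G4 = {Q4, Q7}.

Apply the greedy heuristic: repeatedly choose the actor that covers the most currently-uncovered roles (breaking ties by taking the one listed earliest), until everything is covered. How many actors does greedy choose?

2

Greedy: pick G1 (covers 5 new) → pick G2 (covers 3 new). Total picks: 2.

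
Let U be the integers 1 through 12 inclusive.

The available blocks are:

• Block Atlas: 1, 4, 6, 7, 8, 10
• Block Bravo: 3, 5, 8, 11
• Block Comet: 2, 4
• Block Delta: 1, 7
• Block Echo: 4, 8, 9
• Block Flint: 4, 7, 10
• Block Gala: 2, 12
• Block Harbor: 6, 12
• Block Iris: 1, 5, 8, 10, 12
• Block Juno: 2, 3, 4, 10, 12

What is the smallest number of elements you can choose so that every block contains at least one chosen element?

4

The 4 elements {1, 4, 5, 12} hit every block.
The blocks Bravo, Comet, Delta, Harbor are pairwise disjoint, so any hitting set needs a separate element for each — at least 4. Hence 4 is optimal.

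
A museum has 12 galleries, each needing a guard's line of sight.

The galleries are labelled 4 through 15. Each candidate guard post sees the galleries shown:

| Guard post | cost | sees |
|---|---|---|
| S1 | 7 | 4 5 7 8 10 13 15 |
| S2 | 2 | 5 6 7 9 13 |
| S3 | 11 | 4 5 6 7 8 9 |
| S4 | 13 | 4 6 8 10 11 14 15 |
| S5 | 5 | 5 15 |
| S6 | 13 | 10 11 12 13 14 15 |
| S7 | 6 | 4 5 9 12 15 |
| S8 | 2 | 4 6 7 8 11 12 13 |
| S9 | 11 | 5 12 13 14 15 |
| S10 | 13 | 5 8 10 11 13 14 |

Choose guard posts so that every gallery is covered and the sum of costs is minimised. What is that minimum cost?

17

S2, S4, S8 together cover every gallery (S2 ∪ S4 ∪ S8 = {4, 5, 6, 7, 8, 9, 10, 11, 12, 13, 14, 15}); total cost 2 + 13 + 2 = 17.
The greedy pick S8, S2, S1, S9 costs 22; no covering selection beats 17.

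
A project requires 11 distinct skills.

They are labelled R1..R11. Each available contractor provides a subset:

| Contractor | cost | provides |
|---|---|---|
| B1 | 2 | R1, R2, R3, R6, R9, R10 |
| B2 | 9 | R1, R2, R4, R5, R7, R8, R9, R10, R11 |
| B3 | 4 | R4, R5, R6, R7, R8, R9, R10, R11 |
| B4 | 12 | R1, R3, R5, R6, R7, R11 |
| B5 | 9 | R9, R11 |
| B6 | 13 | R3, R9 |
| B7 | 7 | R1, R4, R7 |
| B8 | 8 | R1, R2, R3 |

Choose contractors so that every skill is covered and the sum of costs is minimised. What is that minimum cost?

6

B1, B3 together cover every skill (B1 ∪ B3 = {R1, R2, R3, R4, R5, R6, R7, R8, R9, R10, R11}); total cost 2 + 4 = 6.
No covering selection has total cost below 6.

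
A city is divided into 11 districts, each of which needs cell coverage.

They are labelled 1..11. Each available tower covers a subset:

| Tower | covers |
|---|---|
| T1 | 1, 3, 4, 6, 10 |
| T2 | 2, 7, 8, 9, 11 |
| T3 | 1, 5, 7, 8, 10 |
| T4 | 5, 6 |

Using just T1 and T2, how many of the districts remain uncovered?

Union of T1, T2 = {1, 2, 3, 4, 6, 7, 8, 9, 10, 11}.
Not covered: 5 — 1 district.

1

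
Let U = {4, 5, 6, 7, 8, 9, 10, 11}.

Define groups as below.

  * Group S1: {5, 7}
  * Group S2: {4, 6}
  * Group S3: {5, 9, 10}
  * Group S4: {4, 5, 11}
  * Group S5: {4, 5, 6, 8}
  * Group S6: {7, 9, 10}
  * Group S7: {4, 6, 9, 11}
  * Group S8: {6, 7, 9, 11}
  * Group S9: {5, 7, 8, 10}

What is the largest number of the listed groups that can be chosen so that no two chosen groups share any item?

S1, S2 are pairwise disjoint (S1={5,7}; S2={4,6}).
Every remaining group overlaps one of these, and no 3 of the listed groups are pairwise disjoint, so 2 is the maximum.

2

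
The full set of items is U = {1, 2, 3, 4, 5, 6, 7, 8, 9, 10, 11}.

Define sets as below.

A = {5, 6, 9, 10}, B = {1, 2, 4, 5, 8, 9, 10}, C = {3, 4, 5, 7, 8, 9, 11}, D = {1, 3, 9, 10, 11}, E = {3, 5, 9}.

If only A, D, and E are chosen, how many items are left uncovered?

Union of A, D, E = {1, 3, 5, 6, 9, 10, 11}.
Not covered: 2, 4, 7, 8 — 4 items.

4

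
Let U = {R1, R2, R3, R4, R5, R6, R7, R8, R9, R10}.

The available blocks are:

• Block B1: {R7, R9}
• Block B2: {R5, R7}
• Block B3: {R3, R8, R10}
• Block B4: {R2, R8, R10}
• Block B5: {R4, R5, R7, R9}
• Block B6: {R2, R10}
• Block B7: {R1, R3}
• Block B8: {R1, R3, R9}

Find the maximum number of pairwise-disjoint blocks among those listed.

B1, B6, B7 are pairwise disjoint (B1={R7,R9}; B6={R2,R10}; B7={R1,R3}).
Every remaining block overlaps one of these, and no 4 of the listed blocks are pairwise disjoint, so 3 is the maximum.

3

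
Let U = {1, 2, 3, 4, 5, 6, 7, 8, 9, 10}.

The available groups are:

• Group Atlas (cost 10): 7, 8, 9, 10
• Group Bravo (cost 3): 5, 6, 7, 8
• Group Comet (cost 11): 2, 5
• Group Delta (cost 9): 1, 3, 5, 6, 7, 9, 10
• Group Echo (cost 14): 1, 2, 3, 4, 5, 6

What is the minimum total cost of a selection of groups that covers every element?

24

Atlas, Echo together cover every element (Atlas ∪ Echo = {1, 2, 3, 4, 5, 6, 7, 8, 9, 10}); total cost 10 + 14 = 24.
The greedy pick Bravo, Delta, Echo costs 26; no covering selection beats 24.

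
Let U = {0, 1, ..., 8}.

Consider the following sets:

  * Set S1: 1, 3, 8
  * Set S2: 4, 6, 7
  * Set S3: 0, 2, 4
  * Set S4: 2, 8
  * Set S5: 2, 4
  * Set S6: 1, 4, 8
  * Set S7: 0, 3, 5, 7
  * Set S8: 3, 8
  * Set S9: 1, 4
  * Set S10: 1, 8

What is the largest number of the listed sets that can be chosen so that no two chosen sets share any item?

3

S4, S7, S9 are pairwise disjoint (S4={2,8}; S7={0,3,5,7}; S9={1,4}).
Every remaining set overlaps one of these, and no 4 of the listed sets are pairwise disjoint, so 3 is the maximum.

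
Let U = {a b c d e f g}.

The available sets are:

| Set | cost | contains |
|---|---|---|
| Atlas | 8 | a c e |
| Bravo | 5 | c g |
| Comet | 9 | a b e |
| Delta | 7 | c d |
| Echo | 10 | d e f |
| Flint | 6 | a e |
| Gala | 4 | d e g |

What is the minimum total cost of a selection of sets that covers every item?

Bravo, Comet, Echo together cover every item (Bravo ∪ Comet ∪ Echo = {a, b, c, d, e, f, g}); total cost 5 + 9 + 10 = 24.
The greedy pick Gala, Atlas, Comet, Echo costs 31; no covering selection beats 24.

24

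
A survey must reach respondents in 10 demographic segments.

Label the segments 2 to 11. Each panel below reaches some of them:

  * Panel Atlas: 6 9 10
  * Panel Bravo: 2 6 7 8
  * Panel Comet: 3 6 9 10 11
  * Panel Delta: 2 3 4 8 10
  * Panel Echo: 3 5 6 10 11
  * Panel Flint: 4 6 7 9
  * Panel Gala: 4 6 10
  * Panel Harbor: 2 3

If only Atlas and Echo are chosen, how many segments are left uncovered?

Union of Atlas, Echo = {3, 5, 6, 9, 10, 11}.
Not covered: 2, 4, 7, 8 — 4 segments.

4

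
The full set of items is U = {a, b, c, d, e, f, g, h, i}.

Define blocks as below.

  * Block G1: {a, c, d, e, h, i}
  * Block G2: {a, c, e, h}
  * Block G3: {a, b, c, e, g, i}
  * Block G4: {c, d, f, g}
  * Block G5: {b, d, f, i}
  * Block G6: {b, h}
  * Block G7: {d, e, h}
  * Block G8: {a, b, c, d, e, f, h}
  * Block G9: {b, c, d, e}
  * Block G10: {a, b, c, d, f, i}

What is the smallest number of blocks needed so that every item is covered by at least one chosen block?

Take {G3, G8}. Their union is {a, b, c, d, e, f, g, h, i}, which is all 9 items.
No single block has all 9 items (the largest, G8, has 7), so 2 is optimal.

2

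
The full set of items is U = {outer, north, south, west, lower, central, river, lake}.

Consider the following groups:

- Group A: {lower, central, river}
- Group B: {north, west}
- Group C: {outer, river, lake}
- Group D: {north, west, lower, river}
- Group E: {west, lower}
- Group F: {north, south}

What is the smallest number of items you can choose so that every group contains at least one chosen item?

3

H = {south, west, river} meets every group (each contains at least one member of H), and |H| = 3.
The groups C, E, F are pairwise disjoint, so any hitting set needs a separate item for each — at least 3. Hence 3 is optimal.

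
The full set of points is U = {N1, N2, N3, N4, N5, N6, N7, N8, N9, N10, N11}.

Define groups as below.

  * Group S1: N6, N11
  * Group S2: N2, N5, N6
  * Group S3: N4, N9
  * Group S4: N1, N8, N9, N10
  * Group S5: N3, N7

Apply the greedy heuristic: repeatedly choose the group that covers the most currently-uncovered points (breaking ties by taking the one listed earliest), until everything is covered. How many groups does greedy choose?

5

Greedy: pick S4 (covers 4 new) → pick S2 (covers 3 new) → pick S5 (covers 2 new) → pick S1 (covers 1 new) → pick S3 (covers 1 new). Total picks: 5.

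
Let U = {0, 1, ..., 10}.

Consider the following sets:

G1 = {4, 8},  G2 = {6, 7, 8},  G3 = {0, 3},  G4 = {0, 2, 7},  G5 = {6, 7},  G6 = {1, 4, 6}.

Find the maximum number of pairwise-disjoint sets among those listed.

3

G1, G3, G5 are pairwise disjoint (G1={4,8}; G3={0,3}; G5={6,7}).
Every remaining set overlaps one of these, and no 4 of the listed sets are pairwise disjoint, so 3 is the maximum.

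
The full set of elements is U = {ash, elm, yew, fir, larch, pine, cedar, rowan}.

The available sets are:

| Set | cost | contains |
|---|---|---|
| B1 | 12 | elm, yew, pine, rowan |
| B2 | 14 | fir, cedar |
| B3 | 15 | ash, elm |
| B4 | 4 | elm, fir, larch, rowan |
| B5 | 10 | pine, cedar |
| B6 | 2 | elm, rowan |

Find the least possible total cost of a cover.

41

B1, B3, B4, B5 together cover every element (B1 ∪ B3 ∪ B4 ∪ B5 = {ash, elm, yew, fir, larch, pine, cedar, rowan}); total cost 12 + 15 + 4 + 10 = 41.
No covering selection has total cost below 41.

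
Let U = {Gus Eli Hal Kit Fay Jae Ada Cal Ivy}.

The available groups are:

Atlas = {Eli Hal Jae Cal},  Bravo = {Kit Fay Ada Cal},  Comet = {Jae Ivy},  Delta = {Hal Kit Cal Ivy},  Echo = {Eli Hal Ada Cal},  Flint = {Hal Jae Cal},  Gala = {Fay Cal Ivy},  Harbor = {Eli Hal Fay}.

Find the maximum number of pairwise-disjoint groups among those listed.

2

Comet, Harbor are pairwise disjoint (Comet={Jae,Ivy}; Harbor={Eli,Hal,Fay}).
Every remaining group overlaps one of these, and no 3 of the listed groups are pairwise disjoint, so 2 is the maximum.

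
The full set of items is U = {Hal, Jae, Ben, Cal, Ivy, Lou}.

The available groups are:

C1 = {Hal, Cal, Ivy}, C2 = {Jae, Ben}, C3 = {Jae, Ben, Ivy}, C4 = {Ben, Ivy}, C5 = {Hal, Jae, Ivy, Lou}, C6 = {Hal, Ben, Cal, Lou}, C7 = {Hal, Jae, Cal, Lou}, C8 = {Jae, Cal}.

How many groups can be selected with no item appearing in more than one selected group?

C1, C2 are pairwise disjoint (C1={Hal,Cal,Ivy}; C2={Jae,Ben}).
Every remaining group overlaps one of these, and no 3 of the listed groups are pairwise disjoint, so 2 is the maximum.

2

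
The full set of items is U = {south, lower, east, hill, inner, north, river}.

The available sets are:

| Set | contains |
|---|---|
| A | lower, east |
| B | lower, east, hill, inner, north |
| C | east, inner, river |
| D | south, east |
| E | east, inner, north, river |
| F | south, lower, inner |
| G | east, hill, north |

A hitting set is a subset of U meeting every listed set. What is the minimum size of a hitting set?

2

H = {east, inner} meets every set (each contains at least one member of H), and |H| = 2.
The sets F, G are pairwise disjoint, so any hitting set needs a separate item for each — at least 2. Hence 2 is optimal.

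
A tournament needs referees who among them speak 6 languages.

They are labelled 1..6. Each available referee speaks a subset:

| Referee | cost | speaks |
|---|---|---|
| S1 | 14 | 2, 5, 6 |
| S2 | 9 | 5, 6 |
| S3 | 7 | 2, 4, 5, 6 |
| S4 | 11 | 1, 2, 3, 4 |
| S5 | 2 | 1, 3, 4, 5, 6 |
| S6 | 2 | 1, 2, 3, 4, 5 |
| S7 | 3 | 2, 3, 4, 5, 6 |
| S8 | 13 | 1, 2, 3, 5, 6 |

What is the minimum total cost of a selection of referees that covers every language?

4

S5, S6 together cover every language (S5 ∪ S6 = {1, 2, 3, 4, 5, 6}); total cost 2 + 2 = 4.
No covering selection has total cost below 4.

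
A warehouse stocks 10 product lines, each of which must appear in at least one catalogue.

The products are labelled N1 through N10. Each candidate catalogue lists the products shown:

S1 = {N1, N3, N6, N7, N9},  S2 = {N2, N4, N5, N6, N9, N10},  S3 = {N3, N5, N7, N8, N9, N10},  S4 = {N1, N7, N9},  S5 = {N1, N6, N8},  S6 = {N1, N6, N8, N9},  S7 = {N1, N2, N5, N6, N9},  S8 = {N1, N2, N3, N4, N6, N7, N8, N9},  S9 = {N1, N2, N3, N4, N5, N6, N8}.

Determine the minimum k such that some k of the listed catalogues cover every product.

Take {S2, S8}. Their union is {N1, N2, N3, N4, N5, N6, N7, N8, N9, N10}, which is all 10 products.
No single catalogue has all 10 products (the largest, S8, has 8), so 2 is optimal.

2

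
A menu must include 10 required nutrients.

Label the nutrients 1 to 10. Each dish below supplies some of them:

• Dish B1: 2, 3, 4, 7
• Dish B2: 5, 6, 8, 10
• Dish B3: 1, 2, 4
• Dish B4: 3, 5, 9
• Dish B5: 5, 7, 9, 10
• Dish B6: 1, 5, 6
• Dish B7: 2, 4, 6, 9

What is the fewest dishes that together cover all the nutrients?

B1 and B2 and B6 and B7 together: B1 ∪ B2 ∪ B6 ∪ B7 = {1, 2, 3, 4, 5, 6, 7, 8, 9, 10} — every nutrient is covered.
No 3 of the 7 dishes cover everything (all 35 combinations miss at least one nutrient), so 4 is optimal.

4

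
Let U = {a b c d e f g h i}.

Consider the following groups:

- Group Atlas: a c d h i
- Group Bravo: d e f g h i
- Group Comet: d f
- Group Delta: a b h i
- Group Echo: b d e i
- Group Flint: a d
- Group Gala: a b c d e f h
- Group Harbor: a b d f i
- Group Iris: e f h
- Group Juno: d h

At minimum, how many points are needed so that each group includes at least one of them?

Take T = {d, h}. Each listed group contains at least one of these, so T is a hitting set of size 2.
The groups Comet, Delta are pairwise disjoint, so any hitting set needs a separate point for each — at least 2. Hence 2 is optimal.

2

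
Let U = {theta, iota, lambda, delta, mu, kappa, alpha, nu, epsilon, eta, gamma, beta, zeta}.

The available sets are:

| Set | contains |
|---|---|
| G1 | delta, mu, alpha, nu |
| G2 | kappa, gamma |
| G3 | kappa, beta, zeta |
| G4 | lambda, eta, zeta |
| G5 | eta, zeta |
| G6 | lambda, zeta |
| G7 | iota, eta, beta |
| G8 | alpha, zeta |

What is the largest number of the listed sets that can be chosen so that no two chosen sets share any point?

4

G1, G2, G6, G7 are pairwise disjoint (G1={delta,mu,alpha,nu}; G2={kappa,gamma}; G6={lambda,zeta}; G7={iota,eta,beta}).
Every remaining set overlaps one of these, and no 5 of the listed sets are pairwise disjoint, so 4 is the maximum.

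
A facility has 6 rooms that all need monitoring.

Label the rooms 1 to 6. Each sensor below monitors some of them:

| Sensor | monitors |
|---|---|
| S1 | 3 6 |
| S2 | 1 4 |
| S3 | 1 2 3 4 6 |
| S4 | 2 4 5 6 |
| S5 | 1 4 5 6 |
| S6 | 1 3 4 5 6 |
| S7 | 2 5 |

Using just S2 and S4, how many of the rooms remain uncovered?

1

Union of S2, S4 = {1, 2, 4, 5, 6}.
Not covered: 3 — 1 room.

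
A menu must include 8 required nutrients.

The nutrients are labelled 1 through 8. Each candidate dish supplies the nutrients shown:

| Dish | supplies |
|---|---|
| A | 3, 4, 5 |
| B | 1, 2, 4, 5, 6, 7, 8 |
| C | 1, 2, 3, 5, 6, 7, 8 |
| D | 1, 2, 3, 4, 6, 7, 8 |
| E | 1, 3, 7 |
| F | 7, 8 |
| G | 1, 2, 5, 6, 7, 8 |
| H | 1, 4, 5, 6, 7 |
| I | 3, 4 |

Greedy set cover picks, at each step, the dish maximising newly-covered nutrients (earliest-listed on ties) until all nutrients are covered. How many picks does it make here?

2

Greedy: pick B (covers 7 new) → pick A (covers 1 new). Total picks: 2.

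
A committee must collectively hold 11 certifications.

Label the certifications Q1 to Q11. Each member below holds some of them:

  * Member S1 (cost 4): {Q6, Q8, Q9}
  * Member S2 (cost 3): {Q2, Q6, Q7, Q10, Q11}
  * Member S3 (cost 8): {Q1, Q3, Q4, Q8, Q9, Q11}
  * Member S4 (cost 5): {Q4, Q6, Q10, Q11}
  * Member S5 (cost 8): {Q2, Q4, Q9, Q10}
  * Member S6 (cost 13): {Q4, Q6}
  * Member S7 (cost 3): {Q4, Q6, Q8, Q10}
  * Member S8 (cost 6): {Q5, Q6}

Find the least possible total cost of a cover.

17

S2, S3, S8 together cover every certification (S2 ∪ S3 ∪ S8 = {Q1, Q2, Q3, Q4, Q5, Q6, Q7, Q8, Q9, Q10, Q11}); total cost 3 + 8 + 6 = 17.
The greedy pick S2, S7, S3, S8 costs 20; no covering selection beats 17.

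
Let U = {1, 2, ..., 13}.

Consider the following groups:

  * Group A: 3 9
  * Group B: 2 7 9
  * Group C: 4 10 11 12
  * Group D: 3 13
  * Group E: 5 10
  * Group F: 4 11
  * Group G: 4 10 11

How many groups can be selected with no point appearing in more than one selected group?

B, D, E, F are pairwise disjoint (B={2,7,9}; D={3,13}; E={5,10}; F={4,11}).
Every remaining group overlaps one of these, and no 5 of the listed groups are pairwise disjoint, so 4 is the maximum.

4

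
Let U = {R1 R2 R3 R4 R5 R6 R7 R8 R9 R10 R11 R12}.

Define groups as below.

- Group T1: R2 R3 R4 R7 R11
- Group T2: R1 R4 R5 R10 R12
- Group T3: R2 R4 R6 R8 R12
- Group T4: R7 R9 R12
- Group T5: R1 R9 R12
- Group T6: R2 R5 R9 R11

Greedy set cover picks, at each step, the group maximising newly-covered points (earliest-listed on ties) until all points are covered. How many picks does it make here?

4

Greedy: pick T1 (covers 5 new) → pick T2 (covers 4 new) → pick T3 (covers 2 new) → pick T4 (covers 1 new). Total picks: 4.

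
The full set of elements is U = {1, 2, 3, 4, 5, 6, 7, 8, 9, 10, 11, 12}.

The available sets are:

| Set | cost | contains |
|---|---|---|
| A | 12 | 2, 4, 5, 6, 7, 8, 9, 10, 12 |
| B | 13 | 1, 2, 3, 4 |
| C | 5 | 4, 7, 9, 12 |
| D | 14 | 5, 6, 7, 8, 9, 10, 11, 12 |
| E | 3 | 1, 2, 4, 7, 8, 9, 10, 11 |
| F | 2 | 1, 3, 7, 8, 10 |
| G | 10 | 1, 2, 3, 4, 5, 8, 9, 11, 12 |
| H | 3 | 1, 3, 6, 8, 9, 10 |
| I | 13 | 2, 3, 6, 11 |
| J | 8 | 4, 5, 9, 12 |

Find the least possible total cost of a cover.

14

E, H, J together cover every element (E ∪ H ∪ J = {1, 2, 3, 4, 5, 6, 7, 8, 9, 10, 11, 12}); total cost 3 + 3 + 8 = 14.
No covering selection has total cost below 14.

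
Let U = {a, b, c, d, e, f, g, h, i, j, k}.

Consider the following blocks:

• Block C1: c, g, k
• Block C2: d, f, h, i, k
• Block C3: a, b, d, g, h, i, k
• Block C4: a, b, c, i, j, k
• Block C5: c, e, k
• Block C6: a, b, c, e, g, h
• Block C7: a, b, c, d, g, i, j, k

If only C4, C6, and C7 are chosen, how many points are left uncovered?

Union of C4, C6, C7 = {a, b, c, d, e, g, h, i, j, k}.
Not covered: f — 1 point.

1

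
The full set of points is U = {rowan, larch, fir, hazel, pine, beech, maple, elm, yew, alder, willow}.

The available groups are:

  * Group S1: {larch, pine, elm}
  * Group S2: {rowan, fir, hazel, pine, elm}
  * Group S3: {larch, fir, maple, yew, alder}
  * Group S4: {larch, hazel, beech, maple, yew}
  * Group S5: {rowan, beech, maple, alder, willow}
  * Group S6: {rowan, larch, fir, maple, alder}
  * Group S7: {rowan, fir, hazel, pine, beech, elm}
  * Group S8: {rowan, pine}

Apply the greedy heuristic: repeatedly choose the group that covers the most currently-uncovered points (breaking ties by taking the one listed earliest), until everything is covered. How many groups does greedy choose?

3

Greedy: pick S7 (covers 6 new) → pick S3 (covers 4 new) → pick S5 (covers 1 new). Total picks: 3.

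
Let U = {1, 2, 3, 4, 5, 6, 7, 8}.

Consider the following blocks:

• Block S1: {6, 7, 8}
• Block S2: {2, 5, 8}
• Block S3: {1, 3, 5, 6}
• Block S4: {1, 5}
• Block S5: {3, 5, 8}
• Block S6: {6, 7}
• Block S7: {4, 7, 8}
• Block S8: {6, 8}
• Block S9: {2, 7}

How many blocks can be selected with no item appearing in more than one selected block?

S4, S8, S9 are pairwise disjoint (S4={1,5}; S8={6,8}; S9={2,7}).
Every remaining block overlaps one of these, and no 4 of the listed blocks are pairwise disjoint, so 3 is the maximum.

3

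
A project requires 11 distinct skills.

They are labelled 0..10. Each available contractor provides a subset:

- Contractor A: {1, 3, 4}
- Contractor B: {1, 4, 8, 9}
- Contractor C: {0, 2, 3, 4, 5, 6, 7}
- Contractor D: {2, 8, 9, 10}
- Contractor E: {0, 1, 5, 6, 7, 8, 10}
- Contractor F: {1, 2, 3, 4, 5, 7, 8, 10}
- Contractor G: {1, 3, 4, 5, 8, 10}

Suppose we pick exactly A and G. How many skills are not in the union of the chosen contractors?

Union of A, G = {1, 3, 4, 5, 8, 10}.
Not covered: 0, 2, 6, 7, 9 — 5 skills.

5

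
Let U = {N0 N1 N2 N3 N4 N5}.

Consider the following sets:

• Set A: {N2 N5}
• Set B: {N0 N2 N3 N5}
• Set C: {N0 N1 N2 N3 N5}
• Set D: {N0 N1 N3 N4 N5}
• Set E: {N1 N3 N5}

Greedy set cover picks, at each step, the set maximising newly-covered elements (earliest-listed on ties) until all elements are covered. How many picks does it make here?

Greedy: pick C (covers 5 new) → pick D (covers 1 new). Total picks: 2.

2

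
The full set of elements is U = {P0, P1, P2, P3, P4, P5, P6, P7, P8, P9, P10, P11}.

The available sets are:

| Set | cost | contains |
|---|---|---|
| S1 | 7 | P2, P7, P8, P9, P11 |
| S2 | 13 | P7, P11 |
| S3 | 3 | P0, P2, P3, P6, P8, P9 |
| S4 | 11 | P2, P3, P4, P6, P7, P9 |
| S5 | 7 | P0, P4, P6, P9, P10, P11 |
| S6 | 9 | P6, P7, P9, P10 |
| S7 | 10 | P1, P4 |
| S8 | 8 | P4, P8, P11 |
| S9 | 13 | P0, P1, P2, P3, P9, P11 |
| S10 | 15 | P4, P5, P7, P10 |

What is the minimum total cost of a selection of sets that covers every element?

31

S3, S9, S10 together cover every element (S3 ∪ S9 ∪ S10 = {P0, P1, P2, P3, P4, P5, P6, P7, P8, P9, P10, P11}); total cost 3 + 13 + 15 = 31.
The greedy pick S3, S5, S1, S7, S10 costs 42; no covering selection beats 31.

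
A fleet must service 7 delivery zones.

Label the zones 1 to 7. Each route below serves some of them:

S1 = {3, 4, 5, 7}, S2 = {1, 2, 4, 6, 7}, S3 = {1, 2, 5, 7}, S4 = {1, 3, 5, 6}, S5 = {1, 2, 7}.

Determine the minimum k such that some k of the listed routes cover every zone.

Take {S2, S4}. Their union is {1, 2, 3, 4, 5, 6, 7}, which is all 7 zones.
No single route has all 7 zones (the largest, S2, has 5), so 2 is optimal.

2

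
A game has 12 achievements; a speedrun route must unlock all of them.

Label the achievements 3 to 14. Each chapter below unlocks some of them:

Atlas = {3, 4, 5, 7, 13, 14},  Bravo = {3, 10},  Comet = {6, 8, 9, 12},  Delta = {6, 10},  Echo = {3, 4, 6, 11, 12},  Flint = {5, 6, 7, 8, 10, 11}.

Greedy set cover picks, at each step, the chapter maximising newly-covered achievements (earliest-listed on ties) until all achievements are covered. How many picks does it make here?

Greedy: pick Atlas (covers 6 new) → pick Comet (covers 4 new) → pick Flint (covers 2 new). Total picks: 3.

3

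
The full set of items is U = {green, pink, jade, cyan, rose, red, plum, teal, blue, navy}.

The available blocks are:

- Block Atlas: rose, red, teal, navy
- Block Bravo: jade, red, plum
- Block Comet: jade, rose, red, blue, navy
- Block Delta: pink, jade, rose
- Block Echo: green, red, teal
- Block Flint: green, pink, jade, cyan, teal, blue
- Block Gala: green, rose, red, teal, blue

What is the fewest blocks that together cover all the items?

Take {Atlas, Bravo, Flint}. Their union is {green, pink, jade, cyan, rose, red, plum, teal, blue, navy}, which is all 10 items.
Only Flint contains cyan, so Flint is forced; the remaining 4 items need at least 2 more blocks (each remaining block adds at most 3) — so at least 3 blocks are needed, and 3 is optimal.

3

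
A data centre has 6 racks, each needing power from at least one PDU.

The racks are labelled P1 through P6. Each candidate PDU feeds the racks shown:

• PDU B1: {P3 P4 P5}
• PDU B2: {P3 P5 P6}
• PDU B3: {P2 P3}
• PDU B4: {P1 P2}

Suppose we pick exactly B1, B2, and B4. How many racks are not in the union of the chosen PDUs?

0

Union of B1, B2, B4 = {P1, P2, P3, P4, P5, P6} — that's every rack, so 0 are uncovered.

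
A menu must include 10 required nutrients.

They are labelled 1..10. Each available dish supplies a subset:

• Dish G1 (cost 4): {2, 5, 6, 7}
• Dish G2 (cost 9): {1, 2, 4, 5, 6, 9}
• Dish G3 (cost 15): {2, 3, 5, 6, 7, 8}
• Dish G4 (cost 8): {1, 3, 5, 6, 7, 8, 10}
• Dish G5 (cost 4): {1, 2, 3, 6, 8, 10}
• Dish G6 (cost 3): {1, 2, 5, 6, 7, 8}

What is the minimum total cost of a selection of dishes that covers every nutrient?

16

G2, G5, G6 together cover every nutrient (G2 ∪ G5 ∪ G6 = {1, 2, 3, 4, 5, 6, 7, 8, 9, 10}); total cost 9 + 4 + 3 = 16.
No covering selection has total cost below 16.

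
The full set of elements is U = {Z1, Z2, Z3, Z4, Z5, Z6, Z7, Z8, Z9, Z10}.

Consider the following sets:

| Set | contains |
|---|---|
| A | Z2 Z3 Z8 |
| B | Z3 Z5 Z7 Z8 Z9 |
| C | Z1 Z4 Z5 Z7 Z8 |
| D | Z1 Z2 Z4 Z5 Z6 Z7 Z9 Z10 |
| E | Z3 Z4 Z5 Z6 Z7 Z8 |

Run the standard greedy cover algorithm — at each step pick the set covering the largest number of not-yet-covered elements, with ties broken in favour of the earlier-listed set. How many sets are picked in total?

Greedy: pick D (covers 8 new) → pick A (covers 2 new). Total picks: 2.

2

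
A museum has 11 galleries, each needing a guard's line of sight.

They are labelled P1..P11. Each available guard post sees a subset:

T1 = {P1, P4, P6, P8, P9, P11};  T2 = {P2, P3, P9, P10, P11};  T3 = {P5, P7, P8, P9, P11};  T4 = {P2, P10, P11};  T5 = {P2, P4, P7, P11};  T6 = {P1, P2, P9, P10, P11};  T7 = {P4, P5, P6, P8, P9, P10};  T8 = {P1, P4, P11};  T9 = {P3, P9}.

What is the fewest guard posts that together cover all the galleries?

Take {T1, T2, T3}. Their union is {P1, P2, P3, P4, P5, P6, P7, P8, P9, P10, P11}, which is all 11 galleries.
No 2 of the 9 guard posts cover everything (all 36 combinations miss at least one gallery), so 3 is optimal.

3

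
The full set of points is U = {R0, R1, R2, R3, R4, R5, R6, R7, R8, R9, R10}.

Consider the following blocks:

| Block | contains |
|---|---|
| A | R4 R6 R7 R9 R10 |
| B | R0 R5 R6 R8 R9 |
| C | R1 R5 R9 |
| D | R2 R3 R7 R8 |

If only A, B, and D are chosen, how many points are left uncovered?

1

Union of A, B, D = {R0, R2, R3, R4, R5, R6, R7, R8, R9, R10}.
Not covered: R1 — 1 point.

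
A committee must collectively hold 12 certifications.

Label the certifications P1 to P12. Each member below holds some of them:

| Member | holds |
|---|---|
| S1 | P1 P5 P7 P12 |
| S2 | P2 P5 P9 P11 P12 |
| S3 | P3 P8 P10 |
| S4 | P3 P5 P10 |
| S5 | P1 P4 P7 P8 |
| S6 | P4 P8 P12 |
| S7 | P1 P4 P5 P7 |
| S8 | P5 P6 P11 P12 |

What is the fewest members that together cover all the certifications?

Take {S2, S3, S5, S8}. Their union is {P1, P2, P3, P4, P5, P6, P7, P8, P9, P10, P11, P12}, which is all 12 certifications.
No 3 of the 8 members cover everything (all 56 combinations miss at least one certification), so 4 is optimal.

4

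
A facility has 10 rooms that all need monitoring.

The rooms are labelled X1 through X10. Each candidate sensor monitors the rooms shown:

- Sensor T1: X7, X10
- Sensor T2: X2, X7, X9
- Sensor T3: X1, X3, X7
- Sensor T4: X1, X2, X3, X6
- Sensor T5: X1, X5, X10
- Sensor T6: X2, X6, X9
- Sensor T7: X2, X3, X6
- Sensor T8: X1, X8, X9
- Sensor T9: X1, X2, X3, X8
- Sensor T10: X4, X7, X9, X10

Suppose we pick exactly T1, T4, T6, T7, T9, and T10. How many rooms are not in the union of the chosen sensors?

1

Union of T1, T4, T6, T7, T9, T10 = {X1, X2, X3, X4, X6, X7, X8, X9, X10}.
Not covered: X5 — 1 room.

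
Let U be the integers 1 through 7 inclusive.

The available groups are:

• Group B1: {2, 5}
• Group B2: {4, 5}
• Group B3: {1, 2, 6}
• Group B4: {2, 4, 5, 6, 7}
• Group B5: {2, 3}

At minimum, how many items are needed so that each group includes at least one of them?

H = {2, 5} meets every group (each contains at least one member of H), and |H| = 2.
The groups B2, B5 are pairwise disjoint, so any hitting set needs a separate item for each — at least 2. Hence 2 is optimal.

2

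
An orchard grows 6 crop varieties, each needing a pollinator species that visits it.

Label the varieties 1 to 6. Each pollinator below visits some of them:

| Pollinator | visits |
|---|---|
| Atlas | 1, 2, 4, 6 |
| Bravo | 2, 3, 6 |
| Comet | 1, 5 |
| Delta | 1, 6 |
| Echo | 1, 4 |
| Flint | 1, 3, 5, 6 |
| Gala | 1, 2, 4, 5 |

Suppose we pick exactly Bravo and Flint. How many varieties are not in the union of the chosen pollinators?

Union of Bravo, Flint = {1, 2, 3, 5, 6}.
Not covered: 4 — 1 variety.

1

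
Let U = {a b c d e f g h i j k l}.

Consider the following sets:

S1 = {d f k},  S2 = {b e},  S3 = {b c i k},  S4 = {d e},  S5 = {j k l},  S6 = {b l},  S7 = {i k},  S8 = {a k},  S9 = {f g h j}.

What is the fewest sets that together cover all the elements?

S3 and S4 and S5 and S8 and S9 together: S3 ∪ S4 ∪ S5 ∪ S8 ∪ S9 = {a, b, c, d, e, f, g, h, i, j, k, l} — every element is covered.
No 4 of the 9 sets cover everything (all 126 combinations miss at least one element), so 5 is optimal.

5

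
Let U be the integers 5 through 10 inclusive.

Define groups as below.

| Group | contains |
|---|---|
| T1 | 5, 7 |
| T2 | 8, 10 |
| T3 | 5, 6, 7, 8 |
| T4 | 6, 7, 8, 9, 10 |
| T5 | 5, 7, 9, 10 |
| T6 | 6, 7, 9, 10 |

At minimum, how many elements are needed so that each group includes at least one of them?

2

The 2 elements {7, 10} hit every group.
The groups T1, T2 are pairwise disjoint, so any hitting set needs a separate element for each — at least 2. Hence 2 is optimal.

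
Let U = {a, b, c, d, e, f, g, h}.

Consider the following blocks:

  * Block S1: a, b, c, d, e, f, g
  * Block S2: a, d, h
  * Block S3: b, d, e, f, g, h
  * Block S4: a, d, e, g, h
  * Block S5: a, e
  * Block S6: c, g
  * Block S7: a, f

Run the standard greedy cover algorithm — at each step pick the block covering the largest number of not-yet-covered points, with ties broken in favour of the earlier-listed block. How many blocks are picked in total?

Greedy: pick S1 (covers 7 new) → pick S2 (covers 1 new). Total picks: 2.

2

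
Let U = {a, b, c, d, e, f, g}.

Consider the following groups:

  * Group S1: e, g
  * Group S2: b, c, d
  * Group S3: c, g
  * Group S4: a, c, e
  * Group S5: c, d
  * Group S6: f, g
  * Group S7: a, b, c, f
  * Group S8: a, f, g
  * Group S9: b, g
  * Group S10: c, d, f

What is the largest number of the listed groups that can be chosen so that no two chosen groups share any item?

S1, S7 are pairwise disjoint (S1={e,g}; S7={a,b,c,f}).
Every remaining group overlaps one of these, and no 3 of the listed groups are pairwise disjoint, so 2 is the maximum.

2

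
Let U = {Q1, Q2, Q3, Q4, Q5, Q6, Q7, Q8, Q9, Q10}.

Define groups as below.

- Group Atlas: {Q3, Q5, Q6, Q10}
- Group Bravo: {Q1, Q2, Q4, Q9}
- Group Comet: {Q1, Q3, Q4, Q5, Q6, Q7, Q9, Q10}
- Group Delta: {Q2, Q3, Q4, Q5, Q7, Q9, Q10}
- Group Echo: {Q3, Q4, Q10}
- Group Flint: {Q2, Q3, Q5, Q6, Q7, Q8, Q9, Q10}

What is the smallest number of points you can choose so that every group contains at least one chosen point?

2

Take H = {Q2, Q10}. Each listed group contains at least one of these, so H is a hitting set of size 2.
The groups Atlas, Bravo are pairwise disjoint, so any hitting set needs a separate point for each — at least 2. Hence 2 is optimal.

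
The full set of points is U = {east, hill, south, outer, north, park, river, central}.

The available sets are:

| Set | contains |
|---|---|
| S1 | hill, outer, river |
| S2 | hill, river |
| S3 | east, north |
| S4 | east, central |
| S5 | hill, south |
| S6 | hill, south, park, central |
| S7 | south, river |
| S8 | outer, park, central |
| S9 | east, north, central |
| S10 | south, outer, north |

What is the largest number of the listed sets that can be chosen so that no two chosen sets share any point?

3

S2, S3, S8 are pairwise disjoint (S2={hill,river}; S3={east,north}; S8={outer,park,central}).
Every remaining set overlaps one of these, and no 4 of the listed sets are pairwise disjoint, so 3 is the maximum.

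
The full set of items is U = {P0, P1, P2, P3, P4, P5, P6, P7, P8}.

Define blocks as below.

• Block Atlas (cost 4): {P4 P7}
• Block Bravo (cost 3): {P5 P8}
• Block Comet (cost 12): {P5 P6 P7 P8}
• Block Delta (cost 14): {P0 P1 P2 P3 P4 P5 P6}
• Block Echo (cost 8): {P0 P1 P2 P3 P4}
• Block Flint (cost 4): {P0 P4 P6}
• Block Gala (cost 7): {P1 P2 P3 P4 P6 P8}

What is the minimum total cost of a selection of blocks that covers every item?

18

Atlas, Bravo, Flint, Gala together cover every item (Atlas ∪ Bravo ∪ Flint ∪ Gala = {P0, P1, P2, P3, P4, P5, P6, P7, P8}); total cost 4 + 3 + 4 + 7 = 18.
No covering selection has total cost below 18.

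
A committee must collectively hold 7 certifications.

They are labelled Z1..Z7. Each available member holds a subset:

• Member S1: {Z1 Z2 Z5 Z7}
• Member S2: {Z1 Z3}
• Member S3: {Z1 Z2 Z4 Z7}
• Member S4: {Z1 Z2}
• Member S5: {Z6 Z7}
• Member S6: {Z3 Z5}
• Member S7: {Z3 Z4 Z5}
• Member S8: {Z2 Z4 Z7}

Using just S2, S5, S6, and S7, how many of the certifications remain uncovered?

Union of S2, S5, S6, S7 = {Z1, Z3, Z4, Z5, Z6, Z7}.
Not covered: Z2 — 1 certification.

1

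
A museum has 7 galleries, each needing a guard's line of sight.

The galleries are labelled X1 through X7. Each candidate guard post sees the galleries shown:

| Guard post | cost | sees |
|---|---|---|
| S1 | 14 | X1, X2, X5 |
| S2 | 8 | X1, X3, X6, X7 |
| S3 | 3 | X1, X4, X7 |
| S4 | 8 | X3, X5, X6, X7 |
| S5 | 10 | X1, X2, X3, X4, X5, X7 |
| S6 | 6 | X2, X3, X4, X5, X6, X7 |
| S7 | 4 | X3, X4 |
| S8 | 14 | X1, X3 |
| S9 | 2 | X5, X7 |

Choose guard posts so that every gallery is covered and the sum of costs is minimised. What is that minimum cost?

9

S3, S6 together cover every gallery (S3 ∪ S6 = {X1, X2, X3, X4, X5, X6, X7}); total cost 3 + 6 = 9.
No covering selection has total cost below 9.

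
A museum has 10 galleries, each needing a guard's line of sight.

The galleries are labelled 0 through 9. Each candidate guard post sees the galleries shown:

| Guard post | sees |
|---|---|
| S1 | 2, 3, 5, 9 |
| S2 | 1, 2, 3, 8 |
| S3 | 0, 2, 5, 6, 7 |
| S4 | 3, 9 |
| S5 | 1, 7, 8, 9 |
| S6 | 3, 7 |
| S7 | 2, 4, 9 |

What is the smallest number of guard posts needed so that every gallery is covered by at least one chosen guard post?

3

S2 and S3 and S7 together: S2 ∪ S3 ∪ S7 = {0, 1, 2, 3, 4, 5, 6, 7, 8, 9} — every gallery is covered.
Only S3 contains 0, so S3 is forced; the remaining 5 galleries need at least 2 more guard posts (each remaining guard post adds at most 3) — so at least 3 guard posts are needed, and 3 is optimal.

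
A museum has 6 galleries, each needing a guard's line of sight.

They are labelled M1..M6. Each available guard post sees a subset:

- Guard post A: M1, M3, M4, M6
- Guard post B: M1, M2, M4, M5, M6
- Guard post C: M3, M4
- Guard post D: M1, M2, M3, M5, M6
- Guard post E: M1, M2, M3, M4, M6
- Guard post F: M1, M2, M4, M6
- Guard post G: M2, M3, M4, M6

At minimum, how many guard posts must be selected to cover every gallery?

Take {D, G}. Their union is {M1, M2, M3, M4, M5, M6}, which is all 6 galleries.
No single guard post has all 6 galleries (the largest, B, has 5), so 2 is optimal.

2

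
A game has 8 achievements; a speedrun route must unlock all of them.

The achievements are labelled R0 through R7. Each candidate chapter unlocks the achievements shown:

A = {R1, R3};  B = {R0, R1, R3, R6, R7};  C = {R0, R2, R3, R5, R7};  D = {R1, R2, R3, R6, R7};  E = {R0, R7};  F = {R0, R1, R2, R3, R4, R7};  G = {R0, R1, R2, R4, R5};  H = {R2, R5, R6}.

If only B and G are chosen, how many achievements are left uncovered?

0

Union of B, G = {R0, R1, R2, R3, R4, R5, R6, R7} — that's every achievement, so 0 are uncovered.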